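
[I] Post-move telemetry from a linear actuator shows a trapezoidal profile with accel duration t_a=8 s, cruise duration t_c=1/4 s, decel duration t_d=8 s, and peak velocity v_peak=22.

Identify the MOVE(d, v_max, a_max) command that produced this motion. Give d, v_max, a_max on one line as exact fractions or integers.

a_max = 22/8 = 11/4
d_a = ½·22·8 = 88; d_c = 22·1/4 = 11/2
d = 2·88 + 11/2 = 363/2
t_c = 1/4 > 0 → v_max = v_peak = 22

d=363/2 v_max=22 a_max=11/4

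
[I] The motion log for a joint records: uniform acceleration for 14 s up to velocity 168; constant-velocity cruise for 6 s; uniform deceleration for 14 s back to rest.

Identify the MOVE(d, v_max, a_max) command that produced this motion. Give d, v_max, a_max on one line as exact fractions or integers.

a_max = 168/14 = 12
d_a = ½·168·14 = 1176; d_c = 168·6 = 1008
d = 2·1176 + 1008 = 3360
t_c = 6 > 0 so v_max = 168

d=3360 v_max=168 a_max=12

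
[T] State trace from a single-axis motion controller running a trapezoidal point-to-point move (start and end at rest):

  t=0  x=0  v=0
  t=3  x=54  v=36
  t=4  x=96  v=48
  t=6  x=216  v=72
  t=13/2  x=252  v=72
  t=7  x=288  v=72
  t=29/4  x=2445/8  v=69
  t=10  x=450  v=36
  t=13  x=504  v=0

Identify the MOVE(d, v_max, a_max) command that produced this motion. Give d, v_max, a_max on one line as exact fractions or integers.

d=504 v_max=72 a_max=12

final state: t=13, x=504, v=0 → d = 504
a_max = (36−0)/(3−0) = 12
max v = 72 over t∈[6,7] → v_max = 72
check: 72·(6+1) = 504 ✓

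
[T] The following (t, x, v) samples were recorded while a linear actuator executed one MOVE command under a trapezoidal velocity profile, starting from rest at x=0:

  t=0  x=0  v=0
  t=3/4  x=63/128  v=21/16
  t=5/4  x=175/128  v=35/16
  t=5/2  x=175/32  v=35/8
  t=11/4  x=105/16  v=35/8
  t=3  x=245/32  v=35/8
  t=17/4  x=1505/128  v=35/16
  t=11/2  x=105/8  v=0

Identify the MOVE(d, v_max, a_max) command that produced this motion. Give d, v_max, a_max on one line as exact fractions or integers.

d=105/8 v_max=35/8 a_max=7/4

final state: t=11/2, x=105/8, v=0 → d = 105/8
a_max = (21/16−0)/(3/4−0) = 7/4
max v = 35/8 over t∈[5/2,3] → v_max = 35/8
check: 35/8·(5/2+1/2) = 105/8 ✓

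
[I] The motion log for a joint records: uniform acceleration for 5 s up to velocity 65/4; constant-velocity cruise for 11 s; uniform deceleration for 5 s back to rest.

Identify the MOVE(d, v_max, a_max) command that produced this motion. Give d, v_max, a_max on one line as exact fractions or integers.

d=260 v_max=65/4 a_max=13/4

a_max = (65/4)/5 = 13/4
d_a = ½·65/4·5 = 325/8; d_c = 65/4·11 = 715/4
d = 2·325/8 + 715/4 = 260
t_c = 11 > 0 → v_max = v_peak = 65/4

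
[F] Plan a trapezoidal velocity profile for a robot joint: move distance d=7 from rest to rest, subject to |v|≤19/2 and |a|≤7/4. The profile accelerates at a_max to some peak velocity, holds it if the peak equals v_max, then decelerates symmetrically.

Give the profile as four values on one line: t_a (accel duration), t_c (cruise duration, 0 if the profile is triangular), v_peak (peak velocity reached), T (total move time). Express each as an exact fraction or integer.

(v_max)²/a_max = (19/2)²/(7/4) = 361/7
7 < 361/7 → triangular
v_peak = √(7·7/4) = √(49/4) = 7/2
t_a = (7/2)/(7/4) = 2; t_c = 0
T = 2·2 = 4

t_a=2 t_c=0 v_peak=7/2 T=4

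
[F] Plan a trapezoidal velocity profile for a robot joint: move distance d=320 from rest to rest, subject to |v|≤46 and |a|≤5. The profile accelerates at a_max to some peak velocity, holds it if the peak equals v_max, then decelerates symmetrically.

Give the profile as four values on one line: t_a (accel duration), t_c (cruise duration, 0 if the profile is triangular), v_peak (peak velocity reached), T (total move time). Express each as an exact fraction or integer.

t_a=8 t_c=0 v_peak=40 T=16

vₘ²/aₘ = 46²/5 = 2116/5
320 < 2116/5 → triangular
v_peak = √(320·5) = √1600 = 40
t_a = 40/5 = 8; t_c = 0
T = 2·8 = 16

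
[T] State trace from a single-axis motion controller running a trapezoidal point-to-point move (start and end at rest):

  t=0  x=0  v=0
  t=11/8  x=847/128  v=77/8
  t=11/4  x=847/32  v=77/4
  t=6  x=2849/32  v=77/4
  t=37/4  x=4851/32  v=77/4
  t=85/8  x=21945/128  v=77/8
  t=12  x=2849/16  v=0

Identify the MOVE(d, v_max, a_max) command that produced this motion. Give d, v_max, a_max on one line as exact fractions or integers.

d=2849/16 v_max=77/4 a_max=7

final state: t=12, x=2849/16, v=0 → d = 2849/16
a_max = (77/8−0)/(11/8−0) = 7
max v = 77/4 over t∈[11/4,37/4] → v_max = 77/4
check: 77/4·(11/4+13/2) = 2849/16 ✓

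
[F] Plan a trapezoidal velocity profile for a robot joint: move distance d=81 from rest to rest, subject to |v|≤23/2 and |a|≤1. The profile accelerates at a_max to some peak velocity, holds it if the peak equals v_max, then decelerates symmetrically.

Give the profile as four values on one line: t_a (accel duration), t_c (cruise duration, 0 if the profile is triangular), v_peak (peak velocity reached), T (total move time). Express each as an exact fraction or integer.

t_a=9 t_c=0 v_peak=9 T=18

(v_max)²/a_max = (23/2)²/1 = 529/4
81 < 529/4 ⇒ no cruise
v_peak = √(81·1) = √81 = 9
t_a = 9/1 = 9; t_c = 0
T = 2·9 = 18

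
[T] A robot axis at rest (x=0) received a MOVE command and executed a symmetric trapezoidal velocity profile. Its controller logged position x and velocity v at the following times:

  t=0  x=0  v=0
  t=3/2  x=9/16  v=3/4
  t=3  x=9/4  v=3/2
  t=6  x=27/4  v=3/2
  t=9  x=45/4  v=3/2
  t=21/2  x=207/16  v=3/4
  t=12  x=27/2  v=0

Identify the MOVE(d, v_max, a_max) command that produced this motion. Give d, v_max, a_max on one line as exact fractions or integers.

final state: t=12, x=27/2, v=0 → d = 27/2
a_max = (3/4−0)/(3/2−0) = 1/2
max v = 3/2 over t∈[3,9] → v_max = 3/2
check: 3/2·(3+6) = 27/2 ✓

d=27/2 v_max=3/2 a_max=1/2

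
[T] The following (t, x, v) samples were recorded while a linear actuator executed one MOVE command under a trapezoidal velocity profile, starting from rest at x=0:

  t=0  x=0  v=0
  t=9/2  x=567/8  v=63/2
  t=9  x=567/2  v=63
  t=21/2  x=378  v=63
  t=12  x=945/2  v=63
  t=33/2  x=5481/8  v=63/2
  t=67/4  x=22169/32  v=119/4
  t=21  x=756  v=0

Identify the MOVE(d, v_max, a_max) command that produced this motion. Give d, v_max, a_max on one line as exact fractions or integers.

final state: t=21, x=756, v=0 → d = 756
a_max = (63/2−0)/(9/2−0) = 7
max v = 63 over t∈[9,12] → v_max = 63
check: 63·(9+3) = 756 ✓

d=756 v_max=63 a_max=7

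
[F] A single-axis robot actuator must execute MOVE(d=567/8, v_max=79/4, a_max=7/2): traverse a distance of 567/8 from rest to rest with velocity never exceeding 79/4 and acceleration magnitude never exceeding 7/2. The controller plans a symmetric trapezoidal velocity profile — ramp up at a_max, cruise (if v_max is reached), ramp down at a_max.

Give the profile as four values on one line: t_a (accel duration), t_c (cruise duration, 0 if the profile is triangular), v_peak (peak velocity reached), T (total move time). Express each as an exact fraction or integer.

t_a=9/2 t_c=0 v_peak=63/4 T=9

vₘ²/aₘ = (79/4)²/(7/2) = 6241/56
567/8 < 6241/56 → triangular
v_peak = √(567/8·7/2) = √(3969/16) = 63/4
t_a = (63/4)/(7/2) = 9/2; t_c = 0
T = 2·9/2 = 9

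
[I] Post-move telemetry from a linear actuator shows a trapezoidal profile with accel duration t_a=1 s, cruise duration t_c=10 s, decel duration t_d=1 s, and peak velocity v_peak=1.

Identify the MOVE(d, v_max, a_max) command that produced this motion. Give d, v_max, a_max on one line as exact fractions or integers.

d=11 v_max=1 a_max=1

a_max = 1/1 = 1
d_a = ½·1·1 = 1/2; d_c = 1·10 = 10
d = 2·1/2 + 10 = 11
t_c = 10 > 0 → v_max = v_peak = 1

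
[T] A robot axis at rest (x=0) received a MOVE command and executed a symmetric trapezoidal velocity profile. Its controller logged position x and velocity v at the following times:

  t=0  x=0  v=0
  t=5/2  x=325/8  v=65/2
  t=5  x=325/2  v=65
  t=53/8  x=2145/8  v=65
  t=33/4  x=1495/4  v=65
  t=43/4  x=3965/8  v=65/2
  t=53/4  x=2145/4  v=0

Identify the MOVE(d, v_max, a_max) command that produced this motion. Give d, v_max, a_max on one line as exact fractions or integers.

d=2145/4 v_max=65 a_max=13

final state: t=53/4, x=2145/4, v=0 → d = 2145/4
a_max = (65/2−0)/(5/2−0) = 13
max v = 65 over t∈[5,33/4] → v_max = 65
check: 65·(5+13/4) = 2145/4 ✓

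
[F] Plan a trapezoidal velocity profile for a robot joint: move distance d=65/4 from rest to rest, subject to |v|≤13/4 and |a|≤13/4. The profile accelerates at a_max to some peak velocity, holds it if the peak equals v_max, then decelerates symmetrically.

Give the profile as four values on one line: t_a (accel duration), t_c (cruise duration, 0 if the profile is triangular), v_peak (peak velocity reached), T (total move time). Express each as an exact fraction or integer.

t_a=1 t_c=4 v_peak=13/4 T=6

(v_max)²/a_max = (13/4)²/(13/4) = 13/4
65/4 ≥ 13/4 so v_max reached
t_a = (13/4)/(13/4) = 1; v_peak = 13/4
d_cruise = 65/4 − 13/4 = 13; t_c = 13/(13/4) = 4
T = 2·1 + 4 = 6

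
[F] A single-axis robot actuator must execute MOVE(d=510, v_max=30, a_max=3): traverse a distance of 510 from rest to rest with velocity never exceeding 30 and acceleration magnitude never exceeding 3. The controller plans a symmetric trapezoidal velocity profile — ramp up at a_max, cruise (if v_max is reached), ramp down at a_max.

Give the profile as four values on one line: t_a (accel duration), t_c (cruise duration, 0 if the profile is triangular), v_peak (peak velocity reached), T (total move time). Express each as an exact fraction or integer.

t_a=10 t_c=7 v_peak=30 T=27

v_max²/a_max = 30²/3 = 300
510 ≥ 300 → trapezoidal
t_a = 30/3 = 10; v_peak = 30
d_cruise = 510 − 300 = 210; t_c = 210/30 = 7
T = 2·10 + 7 = 27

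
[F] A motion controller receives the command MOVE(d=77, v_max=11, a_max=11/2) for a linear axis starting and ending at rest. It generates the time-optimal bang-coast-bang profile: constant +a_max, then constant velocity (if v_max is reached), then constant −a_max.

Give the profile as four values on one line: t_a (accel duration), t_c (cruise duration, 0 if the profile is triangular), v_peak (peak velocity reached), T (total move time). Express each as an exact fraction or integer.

vₘ²/aₘ = 11²/(11/2) = 22
77 ≥ 22 ⇒ cruise phase
t_a = 11/(11/2) = 2; v_peak = 11
d_cruise = 77 − 22 = 55; t_c = 55/11 = 5
T = 2·2 + 5 = 9

t_a=2 t_c=5 v_peak=11 T=9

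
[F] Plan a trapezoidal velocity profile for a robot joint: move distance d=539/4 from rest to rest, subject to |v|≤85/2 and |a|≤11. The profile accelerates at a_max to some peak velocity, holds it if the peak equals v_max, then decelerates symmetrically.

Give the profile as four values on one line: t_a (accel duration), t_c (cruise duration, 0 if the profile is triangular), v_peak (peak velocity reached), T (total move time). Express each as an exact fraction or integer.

vₘ²/aₘ = (85/2)²/11 = 7225/44
539/4 < 7225/44 so t_c = 0
v_peak = √(539/4·11) = √(5929/4) = 77/2
t_a = (77/2)/11 = 7/2; t_c = 0
T = 2·7/2 = 7

t_a=7/2 t_c=0 v_peak=77/2 T=7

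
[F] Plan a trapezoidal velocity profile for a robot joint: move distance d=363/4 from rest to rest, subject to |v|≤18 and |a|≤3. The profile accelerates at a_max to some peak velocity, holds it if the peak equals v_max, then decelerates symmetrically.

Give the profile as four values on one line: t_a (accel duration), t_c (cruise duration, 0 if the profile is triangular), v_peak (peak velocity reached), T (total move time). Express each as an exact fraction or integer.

t_a=11/2 t_c=0 v_peak=33/2 T=11

v_max²/a_max = 18²/3 = 108
363/4 < 108 ⇒ no cruise
v_peak = √(363/4·3) = √(1089/4) = 33/2
t_a = (33/2)/3 = 11/2; t_c = 0
T = 2·11/2 = 11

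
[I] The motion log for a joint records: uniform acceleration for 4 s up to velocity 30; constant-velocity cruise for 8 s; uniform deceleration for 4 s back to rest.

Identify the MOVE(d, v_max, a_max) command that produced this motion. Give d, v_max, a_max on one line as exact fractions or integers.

d=360 v_max=30 a_max=15/2

a_max = 30/4 = 15/2
d_a = ½·30·4 = 60; d_c = 30·8 = 240
d = 2·60 + 240 = 360
t_c = 8 > 0 so v_max = 30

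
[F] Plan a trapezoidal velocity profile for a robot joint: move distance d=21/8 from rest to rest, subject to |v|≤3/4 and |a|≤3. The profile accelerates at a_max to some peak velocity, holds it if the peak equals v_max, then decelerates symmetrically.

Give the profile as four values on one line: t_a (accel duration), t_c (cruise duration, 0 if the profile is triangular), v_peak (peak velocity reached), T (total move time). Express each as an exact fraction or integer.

t_a=1/4 t_c=13/4 v_peak=3/4 T=15/4

vₘ²/aₘ = (3/4)²/3 = 3/16
21/8 ≥ 3/16 → trapezoidal
t_a = (3/4)/3 = 1/4; v_peak = 3/4
d_cruise = 21/8 − 3/16 = 39/16; t_c = (39/16)/(3/4) = 13/4
T = 2·1/4 + 13/4 = 15/4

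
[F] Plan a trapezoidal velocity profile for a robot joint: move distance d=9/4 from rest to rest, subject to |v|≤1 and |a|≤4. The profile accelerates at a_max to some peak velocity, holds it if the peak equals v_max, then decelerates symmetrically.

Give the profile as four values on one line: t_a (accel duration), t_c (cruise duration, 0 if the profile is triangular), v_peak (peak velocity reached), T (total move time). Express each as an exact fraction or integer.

t_a=1/4 t_c=2 v_peak=1 T=5/2

(v_max)²/a_max = 1²/4 = 1/4
9/4 ≥ 1/4 ⇒ cruise phase
t_a = 1/4; v_peak = 1
d_cruise = 9/4 − 1/4 = 2; t_c = 2/1 = 2
T = 2·1/4 + 2 = 5/2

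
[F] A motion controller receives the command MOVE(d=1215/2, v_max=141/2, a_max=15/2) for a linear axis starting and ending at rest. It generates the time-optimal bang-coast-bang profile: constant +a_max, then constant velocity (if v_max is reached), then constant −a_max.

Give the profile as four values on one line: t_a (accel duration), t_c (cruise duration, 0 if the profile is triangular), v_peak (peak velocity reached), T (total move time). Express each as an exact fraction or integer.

t_a=9 t_c=0 v_peak=135/2 T=18

v_max²/a_max = (141/2)²/(15/2) = 6627/10
1215/2 < 6627/10 → triangular
v_peak = √(1215/2·15/2) = √(18225/4) = 135/2
t_a = (135/2)/(15/2) = 9; t_c = 0
T = 2·9 = 18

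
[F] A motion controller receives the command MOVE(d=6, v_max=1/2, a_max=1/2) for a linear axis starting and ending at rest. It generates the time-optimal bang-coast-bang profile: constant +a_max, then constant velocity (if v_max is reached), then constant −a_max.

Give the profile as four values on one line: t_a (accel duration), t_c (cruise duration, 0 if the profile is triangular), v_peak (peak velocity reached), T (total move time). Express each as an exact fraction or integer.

v_max²/a_max = (1/2)²/(1/2) = 1/2
6 ≥ 1/2 so v_max reached
t_a = (1/2)/(1/2) = 1; v_peak = 1/2
d_cruise = 6 − 1/2 = 11/2; t_c = (11/2)/(1/2) = 11
T = 2·1 + 11 = 13

t_a=1 t_c=11 v_peak=1/2 T=13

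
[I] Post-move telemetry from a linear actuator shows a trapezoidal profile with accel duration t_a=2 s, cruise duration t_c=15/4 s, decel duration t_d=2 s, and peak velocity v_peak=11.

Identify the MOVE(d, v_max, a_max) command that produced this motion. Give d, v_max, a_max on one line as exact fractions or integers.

d=253/4 v_max=11 a_max=11/2

a_max = 11/2
d_a = ½·11·2 = 11; d_c = 11·15/4 = 165/4
d = 2·11 + 165/4 = 253/4
t_c = 15/4 > 0 ⇒ limit active, v_max = 11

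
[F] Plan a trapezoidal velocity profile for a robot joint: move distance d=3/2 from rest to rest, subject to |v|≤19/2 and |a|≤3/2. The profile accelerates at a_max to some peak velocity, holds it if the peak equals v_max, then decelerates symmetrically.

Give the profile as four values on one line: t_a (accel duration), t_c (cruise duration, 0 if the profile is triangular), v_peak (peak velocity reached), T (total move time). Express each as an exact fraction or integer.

t_a=1 t_c=0 v_peak=3/2 T=2

vₘ²/aₘ = (19/2)²/(3/2) = 361/6
3/2 < 361/6 → triangular
v_peak = √(3/2·3/2) = √(9/4) = 3/2
t_a = (3/2)/(3/2) = 1; t_c = 0
T = 2·1 = 2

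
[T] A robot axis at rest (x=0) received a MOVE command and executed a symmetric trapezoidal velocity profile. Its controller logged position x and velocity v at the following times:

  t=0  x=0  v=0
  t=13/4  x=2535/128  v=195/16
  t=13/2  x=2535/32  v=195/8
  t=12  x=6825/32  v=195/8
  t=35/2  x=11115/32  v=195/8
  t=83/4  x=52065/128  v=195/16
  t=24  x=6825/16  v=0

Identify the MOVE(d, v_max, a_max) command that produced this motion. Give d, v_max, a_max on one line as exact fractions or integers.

d=6825/16 v_max=195/8 a_max=15/4

final state: t=24, x=6825/16, v=0 → d = 6825/16
a_max = (195/16−0)/(13/4−0) = 15/4
max v = 195/8 over t∈[13/2,35/2] → v_max = 195/8
check: 195/8·(13/2+11) = 6825/16 ✓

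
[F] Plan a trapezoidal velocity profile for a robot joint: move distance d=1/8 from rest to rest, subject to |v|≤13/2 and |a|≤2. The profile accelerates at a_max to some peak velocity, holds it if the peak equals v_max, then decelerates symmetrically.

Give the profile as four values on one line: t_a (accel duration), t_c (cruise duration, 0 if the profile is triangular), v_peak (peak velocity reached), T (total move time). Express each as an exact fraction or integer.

t_a=1/4 t_c=0 v_peak=1/2 T=1/2

v_max²/a_max = (13/2)²/2 = 169/8
1/8 < 169/8 → triangular
v_peak = √(1/8·2) = √(1/4) = 1/2
t_a = (1/2)/2 = 1/4; t_c = 0
T = 2·1/4 = 1/2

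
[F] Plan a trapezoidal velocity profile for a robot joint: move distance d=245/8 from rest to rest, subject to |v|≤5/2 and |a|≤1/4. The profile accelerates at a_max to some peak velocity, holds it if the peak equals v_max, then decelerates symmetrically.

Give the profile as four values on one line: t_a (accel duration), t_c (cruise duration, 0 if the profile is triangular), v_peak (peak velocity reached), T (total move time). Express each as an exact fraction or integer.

t_a=10 t_c=9/4 v_peak=5/2 T=89/4

v_max²/a_max = (5/2)²/(1/4) = 25
245/8 ≥ 25 so v_max reached
t_a = (5/2)/(1/4) = 10; v_peak = 5/2
d_cruise = 245/8 − 25 = 45/8; t_c = (45/8)/(5/2) = 9/4
T = 2·10 + 9/4 = 89/4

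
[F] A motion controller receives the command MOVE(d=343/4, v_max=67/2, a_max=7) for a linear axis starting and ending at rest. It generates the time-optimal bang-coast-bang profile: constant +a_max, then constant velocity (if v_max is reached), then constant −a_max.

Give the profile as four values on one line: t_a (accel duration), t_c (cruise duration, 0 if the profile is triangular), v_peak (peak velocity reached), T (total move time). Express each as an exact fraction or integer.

t_a=7/2 t_c=0 v_peak=49/2 T=7

v_max²/a_max = (67/2)²/7 = 4489/28
343/4 < 4489/28 → triangular
v_peak = √(343/4·7) = √(2401/4) = 49/2
t_a = (49/2)/7 = 7/2; t_c = 0
T = 2·7/2 = 7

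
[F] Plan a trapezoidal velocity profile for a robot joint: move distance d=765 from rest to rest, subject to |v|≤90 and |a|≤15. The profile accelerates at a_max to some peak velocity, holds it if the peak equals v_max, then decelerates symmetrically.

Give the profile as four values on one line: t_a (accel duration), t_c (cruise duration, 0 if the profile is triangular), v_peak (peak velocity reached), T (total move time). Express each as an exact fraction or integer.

t_a=6 t_c=5/2 v_peak=90 T=29/2

(v_max)²/a_max = 90²/15 = 540
765 ≥ 540 → trapezoidal
t_a = 90/15 = 6; v_peak = 90
d_cruise = 765 − 540 = 225; t_c = 225/90 = 5/2
T = 2·6 + 5/2 = 29/2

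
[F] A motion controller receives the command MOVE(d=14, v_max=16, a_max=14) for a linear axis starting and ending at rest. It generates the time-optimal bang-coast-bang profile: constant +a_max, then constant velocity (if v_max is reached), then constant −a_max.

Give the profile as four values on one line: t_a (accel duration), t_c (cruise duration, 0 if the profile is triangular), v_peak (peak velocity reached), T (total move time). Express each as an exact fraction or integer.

vₘ²/aₘ = 16²/14 = 128/7
14 < 128/7 so t_c = 0
v_peak = √(14·14) = √196 = 14
t_a = 14/14 = 1; t_c = 0
T = 2·1 = 2

t_a=1 t_c=0 v_peak=14 T=2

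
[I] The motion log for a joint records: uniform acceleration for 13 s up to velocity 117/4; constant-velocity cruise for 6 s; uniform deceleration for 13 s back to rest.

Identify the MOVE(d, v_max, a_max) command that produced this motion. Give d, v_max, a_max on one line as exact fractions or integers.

a_max = (117/4)/13 = 9/4
d_a = ½·117/4·13 = 1521/8; d_c = 117/4·6 = 351/2
d = 2·1521/8 + 351/2 = 2223/4
t_c = 6 > 0 so v_max = 117/4

d=2223/4 v_max=117/4 a_max=9/4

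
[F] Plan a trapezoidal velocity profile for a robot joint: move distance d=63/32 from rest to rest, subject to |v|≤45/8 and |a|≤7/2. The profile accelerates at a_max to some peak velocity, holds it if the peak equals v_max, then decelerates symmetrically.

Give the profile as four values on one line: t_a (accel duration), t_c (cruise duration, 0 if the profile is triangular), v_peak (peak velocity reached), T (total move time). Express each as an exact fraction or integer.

t_a=3/4 t_c=0 v_peak=21/8 T=3/2

vₘ²/aₘ = (45/8)²/(7/2) = 2025/224
63/32 < 2025/224 so t_c = 0
v_peak = √(63/32·7/2) = √(441/64) = 21/8
t_a = (21/8)/(7/2) = 3/4; t_c = 0
T = 2·3/4 = 3/2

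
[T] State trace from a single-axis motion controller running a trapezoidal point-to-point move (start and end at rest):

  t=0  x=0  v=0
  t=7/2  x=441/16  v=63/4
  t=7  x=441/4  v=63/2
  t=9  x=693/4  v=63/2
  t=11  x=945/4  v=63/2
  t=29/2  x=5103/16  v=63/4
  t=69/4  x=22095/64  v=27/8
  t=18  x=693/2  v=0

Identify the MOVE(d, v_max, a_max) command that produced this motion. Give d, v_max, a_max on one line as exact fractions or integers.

final state: t=18, x=693/2, v=0 → d = 693/2
a_max = (63/4−0)/(7/2−0) = 9/2
max v = 63/2 over t∈[7,11] → v_max = 63/2
check: 63/2·(7+4) = 693/2 ✓

d=693/2 v_max=63/2 a_max=9/2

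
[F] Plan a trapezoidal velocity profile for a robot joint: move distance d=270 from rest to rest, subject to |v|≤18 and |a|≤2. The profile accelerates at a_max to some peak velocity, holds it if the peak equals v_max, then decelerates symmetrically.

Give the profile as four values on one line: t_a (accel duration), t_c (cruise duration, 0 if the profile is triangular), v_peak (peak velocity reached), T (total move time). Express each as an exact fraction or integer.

t_a=9 t_c=6 v_peak=18 T=24

vₘ²/aₘ = 18²/2 = 162
270 ≥ 162 ⇒ cruise phase
t_a = 18/2 = 9; v_peak = 18
d_cruise = 270 − 162 = 108; t_c = 108/18 = 6
T = 2·9 + 6 = 24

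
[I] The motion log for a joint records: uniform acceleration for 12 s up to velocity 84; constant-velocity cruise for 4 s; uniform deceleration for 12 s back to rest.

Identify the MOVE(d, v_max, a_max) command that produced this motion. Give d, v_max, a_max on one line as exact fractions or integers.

a_max = 84/12 = 7
d_a = ½·84·12 = 504; d_c = 84·4 = 336
d = 2·504 + 336 = 1344
t_c = 4 > 0 → v_max = v_peak = 84

d=1344 v_max=84 a_max=7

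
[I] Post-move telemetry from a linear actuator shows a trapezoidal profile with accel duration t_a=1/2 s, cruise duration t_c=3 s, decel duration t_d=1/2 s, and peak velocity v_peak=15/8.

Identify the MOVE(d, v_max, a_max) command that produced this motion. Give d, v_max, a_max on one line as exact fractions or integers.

d=105/16 v_max=15/8 a_max=15/4

a_max = (15/8)/(1/2) = 15/4
d_a = ½·15/8·1/2 = 15/32; d_c = 15/8·3 = 45/8
d = 2·15/32 + 45/8 = 105/16
t_c = 3 > 0 ⇒ limit active, v_max = 15/8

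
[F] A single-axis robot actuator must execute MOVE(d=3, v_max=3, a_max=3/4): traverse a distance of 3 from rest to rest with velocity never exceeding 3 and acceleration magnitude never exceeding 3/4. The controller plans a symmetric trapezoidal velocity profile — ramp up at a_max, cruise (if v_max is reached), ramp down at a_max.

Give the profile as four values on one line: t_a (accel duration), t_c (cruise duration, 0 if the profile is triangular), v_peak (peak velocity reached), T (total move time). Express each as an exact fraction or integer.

(v_max)²/a_max = 3²/(3/4) = 12
3 < 12 → triangular
v_peak = √(3·3/4) = √(9/4) = 3/2
t_a = (3/2)/(3/4) = 2; t_c = 0
T = 2·2 = 4

t_a=2 t_c=0 v_peak=3/2 T=4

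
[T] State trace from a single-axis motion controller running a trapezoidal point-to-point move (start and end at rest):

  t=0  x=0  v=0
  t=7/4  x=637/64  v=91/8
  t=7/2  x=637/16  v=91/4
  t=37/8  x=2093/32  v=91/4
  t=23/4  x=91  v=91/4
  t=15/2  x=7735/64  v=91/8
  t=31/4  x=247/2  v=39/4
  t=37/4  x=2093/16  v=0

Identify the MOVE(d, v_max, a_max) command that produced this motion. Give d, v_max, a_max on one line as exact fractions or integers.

final state: t=37/4, x=2093/16, v=0 → d = 2093/16
a_max = (91/8−0)/(7/4−0) = 13/2
max v = 91/4 over t∈[7/2,23/4] → v_max = 91/4
check: 91/4·(7/2+9/4) = 2093/16 ✓

d=2093/16 v_max=91/4 a_max=13/2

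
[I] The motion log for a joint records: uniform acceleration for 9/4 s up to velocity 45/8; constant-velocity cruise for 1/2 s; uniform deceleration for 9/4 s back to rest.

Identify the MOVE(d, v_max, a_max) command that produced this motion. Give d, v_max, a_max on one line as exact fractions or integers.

d=495/32 v_max=45/8 a_max=5/2

a_max = (45/8)/(9/4) = 5/2
d_a = ½·45/8·9/4 = 405/64; d_c = 45/8·1/2 = 45/16
d = 2·405/64 + 45/16 = 495/32
t_c = 1/2 > 0 so v_max = 45/8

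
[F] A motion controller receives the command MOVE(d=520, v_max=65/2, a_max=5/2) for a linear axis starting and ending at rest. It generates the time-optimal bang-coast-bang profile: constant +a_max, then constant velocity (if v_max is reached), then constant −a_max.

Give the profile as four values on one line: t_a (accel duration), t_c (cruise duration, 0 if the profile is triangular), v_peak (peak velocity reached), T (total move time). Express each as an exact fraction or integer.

t_a=13 t_c=3 v_peak=65/2 T=29

(v_max)²/a_max = (65/2)²/(5/2) = 845/2
520 ≥ 845/2 → trapezoidal
t_a = (65/2)/(5/2) = 13; v_peak = 65/2
d_cruise = 520 − 845/2 = 195/2; t_c = (195/2)/(65/2) = 3
T = 2·13 + 3 = 29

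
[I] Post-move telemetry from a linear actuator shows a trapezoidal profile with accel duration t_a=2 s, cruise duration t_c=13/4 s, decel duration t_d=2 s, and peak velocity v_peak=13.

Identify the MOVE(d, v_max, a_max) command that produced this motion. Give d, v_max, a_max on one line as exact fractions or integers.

d=273/4 v_max=13 a_max=13/2

a_max = 13/2
d_a = ½·13·2 = 13; d_c = 13·13/4 = 169/4
d = 2·13 + 169/4 = 273/4
t_c = 13/4 > 0 so v_max = 13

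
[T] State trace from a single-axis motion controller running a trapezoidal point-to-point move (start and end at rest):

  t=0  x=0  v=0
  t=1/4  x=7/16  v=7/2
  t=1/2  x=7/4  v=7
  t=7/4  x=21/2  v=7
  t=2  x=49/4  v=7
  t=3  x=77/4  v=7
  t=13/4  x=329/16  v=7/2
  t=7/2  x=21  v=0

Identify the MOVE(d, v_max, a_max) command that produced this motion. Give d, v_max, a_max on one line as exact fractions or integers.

final state: t=7/2, x=21, v=0 → d = 21
a_max = (7/2−0)/(1/4−0) = 14
max v = 7 over t∈[1/2,3] → v_max = 7
check: 7·(1/2+5/2) = 21 ✓

d=21 v_max=7 a_max=14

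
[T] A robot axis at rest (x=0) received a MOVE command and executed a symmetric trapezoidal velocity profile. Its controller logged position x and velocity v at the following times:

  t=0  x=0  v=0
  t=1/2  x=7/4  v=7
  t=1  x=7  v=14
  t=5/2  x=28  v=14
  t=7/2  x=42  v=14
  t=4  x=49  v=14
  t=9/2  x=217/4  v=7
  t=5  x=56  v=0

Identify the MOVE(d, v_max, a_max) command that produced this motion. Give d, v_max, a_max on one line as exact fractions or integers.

final state: t=5, x=56, v=0 → d = 56
a_max = (7−0)/(1/2−0) = 14
max v = 14 over t∈[1,4] → v_max = 14
check: 14·(1+3) = 56 ✓

d=56 v_max=14 a_max=14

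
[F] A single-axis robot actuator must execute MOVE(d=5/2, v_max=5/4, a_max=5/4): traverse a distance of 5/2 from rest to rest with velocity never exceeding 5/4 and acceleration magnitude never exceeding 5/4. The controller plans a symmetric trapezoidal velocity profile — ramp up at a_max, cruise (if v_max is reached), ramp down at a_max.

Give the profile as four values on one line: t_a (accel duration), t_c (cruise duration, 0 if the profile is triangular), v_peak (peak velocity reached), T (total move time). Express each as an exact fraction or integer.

v_max²/a_max = (5/4)²/(5/4) = 5/4
5/2 ≥ 5/4 so v_max reached
t_a = (5/4)/(5/4) = 1; v_peak = 5/4
d_cruise = 5/2 − 5/4 = 5/4; t_c = (5/4)/(5/4) = 1
T = 2·1 + 1 = 3

t_a=1 t_c=1 v_peak=5/4 T=3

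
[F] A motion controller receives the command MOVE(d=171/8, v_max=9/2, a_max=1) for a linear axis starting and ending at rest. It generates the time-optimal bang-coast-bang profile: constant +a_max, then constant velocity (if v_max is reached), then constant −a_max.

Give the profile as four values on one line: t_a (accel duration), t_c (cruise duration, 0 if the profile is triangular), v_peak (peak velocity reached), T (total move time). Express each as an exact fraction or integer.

v_max²/a_max = (9/2)²/1 = 81/4
171/8 ≥ 81/4 so v_max reached
t_a = (9/2)/1 = 9/2; v_peak = 9/2
d_cruise = 171/8 − 81/4 = 9/8; t_c = (9/8)/(9/2) = 1/4
T = 2·9/2 + 1/4 = 37/4

t_a=9/2 t_c=1/4 v_peak=9/2 T=37/4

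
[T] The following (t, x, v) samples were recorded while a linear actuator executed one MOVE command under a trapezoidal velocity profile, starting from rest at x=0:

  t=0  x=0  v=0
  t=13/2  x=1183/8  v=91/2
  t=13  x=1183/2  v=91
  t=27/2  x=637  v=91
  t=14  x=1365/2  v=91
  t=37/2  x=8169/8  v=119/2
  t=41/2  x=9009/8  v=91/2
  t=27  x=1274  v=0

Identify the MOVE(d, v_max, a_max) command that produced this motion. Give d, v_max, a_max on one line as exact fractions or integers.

final state: t=27, x=1274, v=0 → d = 1274
a_max = (91/2−0)/(13/2−0) = 7
max v = 91 over t∈[13,14] → v_max = 91
check: 91·(13+1) = 1274 ✓

d=1274 v_max=91 a_max=7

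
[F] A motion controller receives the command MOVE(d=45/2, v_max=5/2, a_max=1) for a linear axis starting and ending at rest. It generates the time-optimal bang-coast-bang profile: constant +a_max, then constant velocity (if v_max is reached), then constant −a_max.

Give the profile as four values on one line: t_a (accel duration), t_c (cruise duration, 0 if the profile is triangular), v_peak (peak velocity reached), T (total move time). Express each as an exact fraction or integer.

(v_max)²/a_max = (5/2)²/1 = 25/4
45/2 ≥ 25/4 ⇒ cruise phase
t_a = (5/2)/1 = 5/2; v_peak = 5/2
d_cruise = 45/2 − 25/4 = 65/4; t_c = (65/4)/(5/2) = 13/2
T = 2·5/2 + 13/2 = 23/2

t_a=5/2 t_c=13/2 v_peak=5/2 T=23/2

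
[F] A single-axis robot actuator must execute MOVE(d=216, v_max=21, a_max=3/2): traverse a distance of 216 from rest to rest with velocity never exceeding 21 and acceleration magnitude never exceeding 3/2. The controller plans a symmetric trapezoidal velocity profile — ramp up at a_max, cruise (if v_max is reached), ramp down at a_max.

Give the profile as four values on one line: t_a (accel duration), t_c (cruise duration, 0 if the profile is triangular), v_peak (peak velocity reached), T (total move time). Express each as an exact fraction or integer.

(v_max)²/a_max = 21²/(3/2) = 294
216 < 294 ⇒ no cruise
v_peak = √(216·3/2) = √324 = 18
t_a = 18/(3/2) = 12; t_c = 0
T = 2·12 = 24

t_a=12 t_c=0 v_peak=18 T=24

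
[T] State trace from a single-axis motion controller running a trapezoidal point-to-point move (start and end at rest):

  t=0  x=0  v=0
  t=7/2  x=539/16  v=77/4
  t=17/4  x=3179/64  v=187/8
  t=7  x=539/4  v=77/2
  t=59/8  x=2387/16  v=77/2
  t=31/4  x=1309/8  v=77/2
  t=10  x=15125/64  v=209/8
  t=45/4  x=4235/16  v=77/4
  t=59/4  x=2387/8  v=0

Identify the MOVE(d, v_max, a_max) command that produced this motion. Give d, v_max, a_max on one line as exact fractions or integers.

final state: t=59/4, x=2387/8, v=0 → d = 2387/8
a_max = (77/4−0)/(7/2−0) = 11/2
max v = 77/2 over t∈[7,31/4] → v_max = 77/2
check: 77/2·(7+3/4) = 2387/8 ✓

d=2387/8 v_max=77/2 a_max=11/2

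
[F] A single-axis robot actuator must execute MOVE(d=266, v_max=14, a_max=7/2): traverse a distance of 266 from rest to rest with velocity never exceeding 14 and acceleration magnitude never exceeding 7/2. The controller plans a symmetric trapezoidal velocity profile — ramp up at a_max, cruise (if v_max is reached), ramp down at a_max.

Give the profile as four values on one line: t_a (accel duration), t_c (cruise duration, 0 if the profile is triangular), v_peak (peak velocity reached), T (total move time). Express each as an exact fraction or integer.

t_a=4 t_c=15 v_peak=14 T=23

vₘ²/aₘ = 14²/(7/2) = 56
266 ≥ 56 → trapezoidal
t_a = 14/(7/2) = 4; v_peak = 14
d_cruise = 266 − 56 = 210; t_c = 210/14 = 15
T = 2·4 + 15 = 23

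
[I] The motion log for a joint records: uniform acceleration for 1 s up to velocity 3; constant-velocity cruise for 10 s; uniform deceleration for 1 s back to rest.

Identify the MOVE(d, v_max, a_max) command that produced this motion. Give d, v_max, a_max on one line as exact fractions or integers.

a_max = 3/1 = 3
d_a = ½·3·1 = 3/2; d_c = 3·10 = 30
d = 2·3/2 + 30 = 33
t_c = 10 > 0 so v_max = 3

d=33 v_max=3 a_max=3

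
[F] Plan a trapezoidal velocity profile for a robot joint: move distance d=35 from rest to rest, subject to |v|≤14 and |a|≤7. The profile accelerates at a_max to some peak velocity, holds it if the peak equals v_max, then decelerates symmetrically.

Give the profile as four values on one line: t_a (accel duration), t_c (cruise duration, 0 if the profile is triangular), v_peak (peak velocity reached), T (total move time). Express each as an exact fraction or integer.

t_a=2 t_c=1/2 v_peak=14 T=9/2

vₘ²/aₘ = 14²/7 = 28
35 ≥ 28 ⇒ cruise phase
t_a = 14/7 = 2; v_peak = 14
d_cruise = 35 − 28 = 7; t_c = 7/14 = 1/2
T = 2·2 + 1/2 = 9/2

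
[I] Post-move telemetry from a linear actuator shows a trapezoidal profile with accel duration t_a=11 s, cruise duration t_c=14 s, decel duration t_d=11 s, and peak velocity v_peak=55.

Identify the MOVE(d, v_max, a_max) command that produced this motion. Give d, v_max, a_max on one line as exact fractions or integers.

a_max = 55/11 = 5
d_a = ½·55·11 = 605/2; d_c = 55·14 = 770
d = 2·605/2 + 770 = 1375
t_c = 14 > 0 so v_max = 55

d=1375 v_max=55 a_max=5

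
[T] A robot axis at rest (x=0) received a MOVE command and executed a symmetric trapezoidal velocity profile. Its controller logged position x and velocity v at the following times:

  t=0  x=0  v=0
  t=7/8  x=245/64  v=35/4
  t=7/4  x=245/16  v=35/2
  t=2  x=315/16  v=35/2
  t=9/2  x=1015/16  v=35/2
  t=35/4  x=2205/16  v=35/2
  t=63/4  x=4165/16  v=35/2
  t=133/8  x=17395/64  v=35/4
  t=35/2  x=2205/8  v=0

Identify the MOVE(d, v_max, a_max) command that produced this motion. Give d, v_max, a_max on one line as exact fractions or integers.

d=2205/8 v_max=35/2 a_max=10

final state: t=35/2, x=2205/8, v=0 → d = 2205/8
a_max = (35/4−0)/(7/8−0) = 10
max v = 35/2 over t∈[7/4,63/4] → v_max = 35/2
check: 35/2·(7/4+14) = 2205/8 ✓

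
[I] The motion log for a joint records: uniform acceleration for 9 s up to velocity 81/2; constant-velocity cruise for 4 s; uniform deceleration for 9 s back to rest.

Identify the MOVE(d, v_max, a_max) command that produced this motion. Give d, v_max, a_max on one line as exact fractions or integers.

a_max = (81/2)/9 = 9/2
d_a = ½·81/2·9 = 729/4; d_c = 81/2·4 = 162
d = 2·729/4 + 162 = 1053/2
t_c = 4 > 0 ⇒ limit active, v_max = 81/2

d=1053/2 v_max=81/2 a_max=9/2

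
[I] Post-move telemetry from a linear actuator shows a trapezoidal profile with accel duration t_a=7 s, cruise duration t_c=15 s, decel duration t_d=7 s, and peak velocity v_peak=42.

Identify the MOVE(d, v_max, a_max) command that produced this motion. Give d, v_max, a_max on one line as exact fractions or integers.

d=924 v_max=42 a_max=6

a_max = 42/7 = 6
d_a = ½·42·7 = 147; d_c = 42·15 = 630
d = 2·147 + 630 = 924
t_c = 15 > 0 → v_max = v_peak = 42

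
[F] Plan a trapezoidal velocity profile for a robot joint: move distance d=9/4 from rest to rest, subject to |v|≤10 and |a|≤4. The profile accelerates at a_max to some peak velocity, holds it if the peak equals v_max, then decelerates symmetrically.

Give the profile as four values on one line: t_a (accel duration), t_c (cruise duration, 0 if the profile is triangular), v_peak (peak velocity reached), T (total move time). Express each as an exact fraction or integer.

(v_max)²/a_max = 10²/4 = 25
9/4 < 25 → triangular
v_peak = √(9/4·4) = √9 = 3
t_a = 3/4; t_c = 0
T = 2·3/4 = 3/2

t_a=3/4 t_c=0 v_peak=3 T=3/2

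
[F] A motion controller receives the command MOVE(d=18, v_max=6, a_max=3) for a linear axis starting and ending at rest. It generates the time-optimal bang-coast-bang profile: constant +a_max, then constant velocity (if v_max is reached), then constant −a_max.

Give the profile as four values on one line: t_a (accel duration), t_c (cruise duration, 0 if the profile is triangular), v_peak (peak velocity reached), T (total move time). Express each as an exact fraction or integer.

t_a=2 t_c=1 v_peak=6 T=5

vₘ²/aₘ = 6²/3 = 12
18 ≥ 12 ⇒ cruise phase
t_a = 6/3 = 2; v_peak = 6
d_cruise = 18 − 12 = 6; t_c = 6/6 = 1
T = 2·2 + 1 = 5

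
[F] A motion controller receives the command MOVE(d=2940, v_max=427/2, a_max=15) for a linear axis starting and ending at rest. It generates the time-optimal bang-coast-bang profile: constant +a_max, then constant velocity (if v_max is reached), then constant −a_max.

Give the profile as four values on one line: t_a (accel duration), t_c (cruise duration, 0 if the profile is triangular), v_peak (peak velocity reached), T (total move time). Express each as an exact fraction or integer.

t_a=14 t_c=0 v_peak=210 T=28

v_max²/a_max = (427/2)²/15 = 182329/60
2940 < 182329/60 so t_c = 0
v_peak = √(2940·15) = √44100 = 210
t_a = 210/15 = 14; t_c = 0
T = 2·14 = 28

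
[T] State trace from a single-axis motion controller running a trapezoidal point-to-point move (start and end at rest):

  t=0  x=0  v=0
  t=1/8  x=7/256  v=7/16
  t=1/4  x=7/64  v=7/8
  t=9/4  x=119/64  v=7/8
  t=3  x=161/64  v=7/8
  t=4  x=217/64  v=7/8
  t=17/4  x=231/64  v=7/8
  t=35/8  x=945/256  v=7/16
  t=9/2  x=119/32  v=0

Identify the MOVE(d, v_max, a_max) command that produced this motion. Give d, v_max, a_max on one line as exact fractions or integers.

final state: t=9/2, x=119/32, v=0 → d = 119/32
a_max = (7/16−0)/(1/8−0) = 7/2
max v = 7/8 over t∈[1/4,17/4] → v_max = 7/8
check: 7/8·(1/4+4) = 119/32 ✓

d=119/32 v_max=7/8 a_max=7/2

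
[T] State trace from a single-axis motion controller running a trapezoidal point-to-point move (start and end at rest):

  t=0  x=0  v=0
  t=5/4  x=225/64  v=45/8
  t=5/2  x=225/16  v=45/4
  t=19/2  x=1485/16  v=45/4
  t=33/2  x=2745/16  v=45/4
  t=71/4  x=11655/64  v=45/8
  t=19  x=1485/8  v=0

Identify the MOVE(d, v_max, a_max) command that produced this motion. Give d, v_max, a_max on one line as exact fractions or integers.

final state: t=19, x=1485/8, v=0 → d = 1485/8
a_max = (45/8−0)/(5/4−0) = 9/2
max v = 45/4 over t∈[5/2,33/2] → v_max = 45/4
check: 45/4·(5/2+14) = 1485/8 ✓

d=1485/8 v_max=45/4 a_max=9/2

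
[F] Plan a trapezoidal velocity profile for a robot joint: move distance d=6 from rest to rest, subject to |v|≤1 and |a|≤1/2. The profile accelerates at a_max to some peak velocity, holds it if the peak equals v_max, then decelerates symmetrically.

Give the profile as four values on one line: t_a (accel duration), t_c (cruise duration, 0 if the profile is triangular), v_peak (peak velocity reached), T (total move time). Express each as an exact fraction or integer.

t_a=2 t_c=4 v_peak=1 T=8

(v_max)²/a_max = 1²/(1/2) = 2
6 ≥ 2 → trapezoidal
t_a = 1/(1/2) = 2; v_peak = 1
d_cruise = 6 − 2 = 4; t_c = 4/1 = 4
T = 2·2 + 4 = 8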